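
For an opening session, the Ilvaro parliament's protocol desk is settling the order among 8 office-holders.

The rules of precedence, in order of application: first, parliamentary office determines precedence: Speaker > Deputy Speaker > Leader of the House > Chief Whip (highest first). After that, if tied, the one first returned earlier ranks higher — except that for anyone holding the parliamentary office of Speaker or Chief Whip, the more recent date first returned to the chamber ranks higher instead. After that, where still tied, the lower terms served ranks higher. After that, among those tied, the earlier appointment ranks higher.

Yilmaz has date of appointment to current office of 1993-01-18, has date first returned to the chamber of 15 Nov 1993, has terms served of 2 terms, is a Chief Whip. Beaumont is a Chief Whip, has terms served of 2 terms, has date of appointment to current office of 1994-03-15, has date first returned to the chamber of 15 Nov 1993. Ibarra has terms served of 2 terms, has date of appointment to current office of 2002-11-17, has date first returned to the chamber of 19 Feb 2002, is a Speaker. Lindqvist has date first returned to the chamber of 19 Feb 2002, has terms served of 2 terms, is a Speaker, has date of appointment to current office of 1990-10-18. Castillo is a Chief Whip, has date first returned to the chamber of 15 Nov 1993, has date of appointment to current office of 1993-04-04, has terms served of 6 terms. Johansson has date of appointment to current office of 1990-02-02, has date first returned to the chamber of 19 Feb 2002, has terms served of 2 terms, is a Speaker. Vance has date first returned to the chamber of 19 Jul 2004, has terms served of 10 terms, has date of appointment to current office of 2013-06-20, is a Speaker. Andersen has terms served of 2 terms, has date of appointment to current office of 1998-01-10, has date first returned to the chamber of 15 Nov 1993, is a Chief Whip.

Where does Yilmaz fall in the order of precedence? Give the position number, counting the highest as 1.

By parliamentary office: Vance, Johansson, Lindqvist and Ibarra (Speaker); then Yilmaz, Beaumont, Andersen and Castillo (Chief Whip).
Among Vance, Johansson, Lindqvist and Ibarra, by date first returned to the chamber (later first) (reversed rule for this group): Vance (19 Jul 2004) before Johansson, Lindqvist and Ibarra (19 Feb 2002).
Johansson, Lindqvist and Ibarra all have terms served 2 terms, so the next rule applies.
Among Johansson, Lindqvist and Ibarra, by date of appointment to current office (earlier first): Johansson (1990-02-02) before Lindqvist (1990-10-18) before Ibarra (2002-11-17).
Yilmaz, Beaumont, Andersen and Castillo all have date first returned to the chamber 15 Nov 1993, so the next rule applies.
Among Yilmaz, Beaumont, Andersen and Castillo, by terms served (lower first): Yilmaz, Beaumont and Andersen (2 terms) before Castillo (6 terms).
Among Yilmaz, Beaumont and Andersen, by date of appointment to current office (earlier first): Yilmaz (1993-01-18) before Beaumont (1994-03-15) before Andersen (1998-01-10).
Order: Vance, Johansson, Lindqvist, Ibarra, Yilmaz, Beaumont, Andersen, Castillo. So position 5.

5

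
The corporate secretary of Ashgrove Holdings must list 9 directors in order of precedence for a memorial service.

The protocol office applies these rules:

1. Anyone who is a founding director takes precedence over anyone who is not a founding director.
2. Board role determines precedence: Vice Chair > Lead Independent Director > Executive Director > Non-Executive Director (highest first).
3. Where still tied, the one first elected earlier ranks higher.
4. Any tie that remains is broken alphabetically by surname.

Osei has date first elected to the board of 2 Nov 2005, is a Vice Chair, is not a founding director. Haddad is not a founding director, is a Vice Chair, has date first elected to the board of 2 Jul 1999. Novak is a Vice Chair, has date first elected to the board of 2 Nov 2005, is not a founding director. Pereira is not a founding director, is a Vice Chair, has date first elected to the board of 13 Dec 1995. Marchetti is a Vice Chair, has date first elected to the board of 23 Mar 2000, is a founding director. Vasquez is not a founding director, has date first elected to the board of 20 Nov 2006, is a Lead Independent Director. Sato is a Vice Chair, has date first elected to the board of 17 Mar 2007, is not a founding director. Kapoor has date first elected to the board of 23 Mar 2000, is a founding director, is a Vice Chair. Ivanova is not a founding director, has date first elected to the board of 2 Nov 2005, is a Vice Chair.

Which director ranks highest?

By the first rule: Kapoor and Marchetti (both a founding director); then Pereira, Haddad, Ivanova, Novak, Osei, Sato and Vasquez (each not a founding director).
Kapoor and Marchetti are each Vice Chair, so the next rule applies.
Kapoor and Marchetti both have date first elected to the board 23 Mar 2000, so the next rule applies.
Among Kapoor and Marchetti, alphabetically by surname: Kapoor before Marchetti.
Among Pereira, Haddad, Ivanova, Novak, Osei, Sato and Vasquez, by board role: Pereira, Haddad, Ivanova, Novak, Osei and Sato (Vice Chair) before Vasquez (Lead Independent Director).
Among Pereira, Haddad, Ivanova, Novak, Osei and Sato, by date first elected to the board (earlier first): Pereira (13 Dec 1995) before Haddad (2 Jul 1999) before Ivanova, Novak and Osei (2 Nov 2005) before Sato (17 Mar 2007).
Among Ivanova, Novak and Osei, alphabetically by surname: Ivanova before Novak before Osei.
Order: Kapoor, Marchetti, Pereira, Haddad, Ivanova, Novak, Osei, Sato, Vasquez.

Kapoor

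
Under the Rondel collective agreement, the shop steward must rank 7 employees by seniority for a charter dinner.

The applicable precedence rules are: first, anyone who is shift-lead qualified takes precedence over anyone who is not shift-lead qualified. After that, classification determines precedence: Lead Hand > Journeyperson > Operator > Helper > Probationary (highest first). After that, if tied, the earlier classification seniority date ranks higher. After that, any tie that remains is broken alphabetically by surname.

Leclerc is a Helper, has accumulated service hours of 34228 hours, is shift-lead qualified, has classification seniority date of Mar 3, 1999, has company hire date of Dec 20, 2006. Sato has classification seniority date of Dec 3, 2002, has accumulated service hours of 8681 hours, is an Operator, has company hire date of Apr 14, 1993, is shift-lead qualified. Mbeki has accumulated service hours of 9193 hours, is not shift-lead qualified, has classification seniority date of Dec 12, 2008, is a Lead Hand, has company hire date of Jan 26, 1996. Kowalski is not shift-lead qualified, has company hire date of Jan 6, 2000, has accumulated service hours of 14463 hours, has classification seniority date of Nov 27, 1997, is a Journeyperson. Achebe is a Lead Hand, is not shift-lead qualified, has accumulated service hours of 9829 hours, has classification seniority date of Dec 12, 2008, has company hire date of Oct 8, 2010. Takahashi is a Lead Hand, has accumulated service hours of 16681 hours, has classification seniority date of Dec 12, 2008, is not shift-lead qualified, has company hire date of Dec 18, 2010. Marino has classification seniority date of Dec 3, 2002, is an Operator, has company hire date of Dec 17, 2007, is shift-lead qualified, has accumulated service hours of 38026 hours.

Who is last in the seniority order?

Kowalski

By the first rule: Marino, Sato and Leclerc (each shift-lead qualified); then Achebe, Mbeki, Takahashi and Kowalski (each not shift-lead qualified).
Among Marino, Sato and Leclerc, by classification: Marino and Sato (Operator) before Leclerc (Helper).
Marino and Sato both have classification seniority date Dec 3, 2002, so the next rule applies.
Among Marino and Sato, alphabetically by surname: Marino before Sato.
Among Achebe, Mbeki, Takahashi and Kowalski, by classification: Achebe, Mbeki and Takahashi (Lead Hand) before Kowalski (Journeyperson).
Achebe, Mbeki and Takahashi all have classification seniority date Dec 12, 2008, so the next rule applies.
Among Achebe, Mbeki and Takahashi, alphabetically by surname: Achebe before Mbeki before Takahashi.
Order: Marino, Sato, Leclerc, Achebe, Mbeki, Takahashi, Kowalski.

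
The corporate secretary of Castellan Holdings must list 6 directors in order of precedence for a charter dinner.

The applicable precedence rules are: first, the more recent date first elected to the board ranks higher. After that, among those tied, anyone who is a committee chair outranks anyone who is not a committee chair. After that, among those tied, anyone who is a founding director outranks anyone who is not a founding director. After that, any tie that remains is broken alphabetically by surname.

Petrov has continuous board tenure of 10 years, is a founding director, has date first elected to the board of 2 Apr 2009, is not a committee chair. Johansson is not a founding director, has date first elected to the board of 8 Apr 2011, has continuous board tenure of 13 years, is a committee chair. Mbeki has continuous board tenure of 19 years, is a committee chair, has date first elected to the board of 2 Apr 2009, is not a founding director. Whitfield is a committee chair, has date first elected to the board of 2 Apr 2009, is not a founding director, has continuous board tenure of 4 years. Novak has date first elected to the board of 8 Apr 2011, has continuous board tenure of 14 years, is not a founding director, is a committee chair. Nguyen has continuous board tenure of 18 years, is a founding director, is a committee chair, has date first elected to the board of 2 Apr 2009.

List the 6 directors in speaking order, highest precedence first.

By date first elected to the board (later first): Johansson and Novak (both 8 Apr 2011); then Nguyen, Mbeki, Whitfield and Petrov (each 2 Apr 2009).
Johansson and Novak are each a committee chair, so the next rule applies.
Johansson and Novak are each not a founding director, so the next rule applies.
Among Johansson and Novak, alphabetically by surname: Johansson before Novak.
Among Nguyen, Mbeki, Whitfield and Petrov, a committee chair before not a committee chair: Nguyen, Mbeki and Whitfield (a committee chair) before Petrov (not a committee chair).
Among Nguyen, Mbeki and Whitfield, a founding director before not a founding director: Nguyen (a founding director) before Mbeki and Whitfield (not a founding director).
Among Mbeki and Whitfield, alphabetically by surname: Mbeki before Whitfield.
Full order: Johansson, Novak, Nguyen, Mbeki, Whitfield, Petrov.

Johansson, Novak, Nguyen, Mbeki, Whitfield, Petrov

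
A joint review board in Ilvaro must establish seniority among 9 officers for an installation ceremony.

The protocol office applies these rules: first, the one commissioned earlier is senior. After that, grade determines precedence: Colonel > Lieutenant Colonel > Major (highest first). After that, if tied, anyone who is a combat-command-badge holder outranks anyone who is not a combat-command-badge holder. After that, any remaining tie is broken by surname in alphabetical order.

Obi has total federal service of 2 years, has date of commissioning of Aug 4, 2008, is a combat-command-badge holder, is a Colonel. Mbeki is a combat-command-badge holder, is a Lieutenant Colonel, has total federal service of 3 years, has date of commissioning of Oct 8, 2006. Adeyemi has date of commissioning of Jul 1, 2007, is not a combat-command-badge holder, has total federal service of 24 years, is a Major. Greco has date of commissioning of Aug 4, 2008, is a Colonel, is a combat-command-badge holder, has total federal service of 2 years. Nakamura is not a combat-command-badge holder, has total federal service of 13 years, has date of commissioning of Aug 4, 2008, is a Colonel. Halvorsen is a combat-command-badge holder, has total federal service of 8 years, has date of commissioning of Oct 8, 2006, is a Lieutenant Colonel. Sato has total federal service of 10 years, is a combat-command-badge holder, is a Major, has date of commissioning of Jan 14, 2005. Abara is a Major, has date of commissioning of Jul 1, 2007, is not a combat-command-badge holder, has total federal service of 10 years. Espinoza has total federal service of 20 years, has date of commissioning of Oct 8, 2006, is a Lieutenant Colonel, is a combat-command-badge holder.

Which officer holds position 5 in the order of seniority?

By date of commissioning (earlier first): Sato (Jan 14, 2005); then Espinoza, Halvorsen and Mbeki (each Oct 8, 2006); then Abara and Adeyemi (both Jul 1, 2007); then Greco, Obi and Nakamura (each Aug 4, 2008).
Espinoza, Halvorsen and Mbeki are each Lieutenant Colonel, so the next rule applies.
Espinoza, Halvorsen and Mbeki are each a combat-command-badge holder, so the next rule applies.
Among Espinoza, Halvorsen and Mbeki, alphabetically by surname: Espinoza before Halvorsen before Mbeki.
Abara and Adeyemi are each Major, so the next rule applies.
Abara and Adeyemi are each not a combat-command-badge holder, so the next rule applies.
Among Abara and Adeyemi, alphabetically by surname: Abara before Adeyemi.
Greco, Obi and Nakamura are each Colonel, so the next rule applies.
Among Greco, Obi and Nakamura, a combat-command-badge holder before not a combat-command-badge holder: Greco and Obi (a combat-command-badge holder) before Nakamura (not a combat-command-badge holder).
Among Greco and Obi, alphabetically by surname: Greco before Obi.
Order: Sato, Espinoza, Halvorsen, Mbeki, Abara, Adeyemi, Greco, Obi, Nakamura.

Abara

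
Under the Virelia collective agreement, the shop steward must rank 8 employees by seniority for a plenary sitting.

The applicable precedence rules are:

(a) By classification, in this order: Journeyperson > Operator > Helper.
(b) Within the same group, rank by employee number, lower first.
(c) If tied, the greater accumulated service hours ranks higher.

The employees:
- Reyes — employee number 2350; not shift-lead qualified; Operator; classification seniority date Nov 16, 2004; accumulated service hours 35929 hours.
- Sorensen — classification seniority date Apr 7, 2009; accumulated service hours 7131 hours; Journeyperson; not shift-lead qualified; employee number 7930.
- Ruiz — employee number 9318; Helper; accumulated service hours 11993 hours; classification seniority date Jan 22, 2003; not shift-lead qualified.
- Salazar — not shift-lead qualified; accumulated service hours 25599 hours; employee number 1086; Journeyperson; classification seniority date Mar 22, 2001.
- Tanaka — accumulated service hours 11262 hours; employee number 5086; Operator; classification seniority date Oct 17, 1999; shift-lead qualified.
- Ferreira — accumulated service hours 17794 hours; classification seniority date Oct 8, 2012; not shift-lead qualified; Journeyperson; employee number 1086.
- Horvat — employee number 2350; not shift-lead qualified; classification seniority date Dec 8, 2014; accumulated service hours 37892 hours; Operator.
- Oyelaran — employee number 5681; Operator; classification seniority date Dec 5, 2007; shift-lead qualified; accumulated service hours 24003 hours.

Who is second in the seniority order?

Ferreira

By classification: Salazar, Ferreira and Sorensen (Journeyperson); then Horvat, Reyes, Tanaka and Oyelaran (Operator); then Ruiz (Helper).
Among Salazar, Ferreira and Sorensen, by employee number (lower first): Salazar and Ferreira (1086) before Sorensen (7930).
Among Salazar and Ferreira, by accumulated service hours (higher first): Salazar (25599 hours) before Ferreira (17794 hours).
Among Horvat, Reyes, Tanaka and Oyelaran, by employee number (lower first): Horvat and Reyes (2350) before Tanaka (5086) before Oyelaran (5681).
Among Horvat and Reyes, by accumulated service hours (higher first): Horvat (37892 hours) before Reyes (35929 hours).
Order: Salazar, Ferreira, Sorensen, Horvat, Reyes, Tanaka, Oyelaran, Ruiz.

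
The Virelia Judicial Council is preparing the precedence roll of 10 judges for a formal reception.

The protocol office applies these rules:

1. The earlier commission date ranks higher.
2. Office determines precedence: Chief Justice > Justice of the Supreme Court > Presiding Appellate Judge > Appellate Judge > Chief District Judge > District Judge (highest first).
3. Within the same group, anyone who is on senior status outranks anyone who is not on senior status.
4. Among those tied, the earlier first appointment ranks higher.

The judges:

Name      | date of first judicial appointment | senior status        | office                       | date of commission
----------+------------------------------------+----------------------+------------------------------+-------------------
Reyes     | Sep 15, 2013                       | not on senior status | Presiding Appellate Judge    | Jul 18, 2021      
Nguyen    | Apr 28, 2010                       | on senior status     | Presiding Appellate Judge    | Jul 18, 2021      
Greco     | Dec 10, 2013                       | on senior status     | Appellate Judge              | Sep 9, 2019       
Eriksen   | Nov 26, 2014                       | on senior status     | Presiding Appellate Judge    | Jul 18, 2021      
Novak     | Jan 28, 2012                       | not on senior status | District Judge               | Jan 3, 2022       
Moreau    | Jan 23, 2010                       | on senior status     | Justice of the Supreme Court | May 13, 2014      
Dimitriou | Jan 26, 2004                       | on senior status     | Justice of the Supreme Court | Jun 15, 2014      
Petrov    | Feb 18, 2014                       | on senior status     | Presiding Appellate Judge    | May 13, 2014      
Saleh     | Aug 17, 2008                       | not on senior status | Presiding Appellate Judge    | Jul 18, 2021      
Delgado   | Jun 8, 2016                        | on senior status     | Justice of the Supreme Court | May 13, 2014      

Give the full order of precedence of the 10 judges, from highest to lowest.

Moreau, Delgado, Petrov, Dimitriou, Greco, Nguyen, Eriksen, Saleh, Reyes, Novak

By date of commission (earlier first): Moreau, Delgado and Petrov (each May 13, 2014); then Dimitriou (Jun 15, 2014); then Greco (Sep 9, 2019); then Nguyen, Eriksen, Saleh and Reyes (each Jul 18, 2021); then Novak (Jan 3, 2022).
Among Moreau, Delgado and Petrov, by office: Moreau and Delgado (Justice of the Supreme Court) before Petrov (Presiding Appellate Judge).
Moreau and Delgado are each on senior status, so the next rule applies.
Among Moreau and Delgado, by date of first judicial appointment (earlier first): Moreau (Jan 23, 2010) before Delgado (Jun 8, 2016).
Nguyen, Eriksen, Saleh and Reyes are each Presiding Appellate Judge, so the next rule applies.
Among Nguyen, Eriksen, Saleh and Reyes, on senior status before not on senior status: Nguyen and Eriksen (on senior status) before Saleh and Reyes (not on senior status).
Among Nguyen and Eriksen, by date of first judicial appointment (earlier first): Nguyen (Apr 28, 2010) before Eriksen (Nov 26, 2014).
Among Saleh and Reyes, by date of first judicial appointment (earlier first): Saleh (Aug 17, 2008) before Reyes (Sep 15, 2013).
Full order: Moreau, Delgado, Petrov, Dimitriou, Greco, Nguyen, Eriksen, Saleh, Reyes, Novak.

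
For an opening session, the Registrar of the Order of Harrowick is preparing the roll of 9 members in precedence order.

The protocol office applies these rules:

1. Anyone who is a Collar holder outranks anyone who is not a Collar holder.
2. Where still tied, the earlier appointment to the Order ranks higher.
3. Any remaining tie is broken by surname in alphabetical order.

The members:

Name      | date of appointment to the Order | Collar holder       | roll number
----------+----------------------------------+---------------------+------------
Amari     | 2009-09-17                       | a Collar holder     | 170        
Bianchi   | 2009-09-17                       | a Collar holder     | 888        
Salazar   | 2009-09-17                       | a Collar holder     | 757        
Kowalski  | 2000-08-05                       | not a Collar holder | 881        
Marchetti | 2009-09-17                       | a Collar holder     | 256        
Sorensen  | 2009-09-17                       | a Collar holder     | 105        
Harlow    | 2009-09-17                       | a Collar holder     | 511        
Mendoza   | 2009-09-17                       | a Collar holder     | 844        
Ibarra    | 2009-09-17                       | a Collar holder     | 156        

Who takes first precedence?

Amari

By the first rule: Amari, Bianchi, Harlow, Ibarra, Marchetti, Mendoza, Salazar and Sorensen (each a Collar holder); then Kowalski (not a Collar holder).
Amari, Bianchi, Harlow, Ibarra, Marchetti, Mendoza, Salazar and Sorensen all have date of appointment to the Order 2009-09-17, so the next rule applies.
Among Amari, Bianchi, Harlow, Ibarra, Marchetti, Mendoza, Salazar and Sorensen, alphabetically by surname: Amari before Bianchi before Harlow before Ibarra before Marchetti before Mendoza before Salazar before Sorensen.
Order: Amari, Bianchi, Harlow, Ibarra, Marchetti, Mendoza, Salazar, Sorensen, Kowalski.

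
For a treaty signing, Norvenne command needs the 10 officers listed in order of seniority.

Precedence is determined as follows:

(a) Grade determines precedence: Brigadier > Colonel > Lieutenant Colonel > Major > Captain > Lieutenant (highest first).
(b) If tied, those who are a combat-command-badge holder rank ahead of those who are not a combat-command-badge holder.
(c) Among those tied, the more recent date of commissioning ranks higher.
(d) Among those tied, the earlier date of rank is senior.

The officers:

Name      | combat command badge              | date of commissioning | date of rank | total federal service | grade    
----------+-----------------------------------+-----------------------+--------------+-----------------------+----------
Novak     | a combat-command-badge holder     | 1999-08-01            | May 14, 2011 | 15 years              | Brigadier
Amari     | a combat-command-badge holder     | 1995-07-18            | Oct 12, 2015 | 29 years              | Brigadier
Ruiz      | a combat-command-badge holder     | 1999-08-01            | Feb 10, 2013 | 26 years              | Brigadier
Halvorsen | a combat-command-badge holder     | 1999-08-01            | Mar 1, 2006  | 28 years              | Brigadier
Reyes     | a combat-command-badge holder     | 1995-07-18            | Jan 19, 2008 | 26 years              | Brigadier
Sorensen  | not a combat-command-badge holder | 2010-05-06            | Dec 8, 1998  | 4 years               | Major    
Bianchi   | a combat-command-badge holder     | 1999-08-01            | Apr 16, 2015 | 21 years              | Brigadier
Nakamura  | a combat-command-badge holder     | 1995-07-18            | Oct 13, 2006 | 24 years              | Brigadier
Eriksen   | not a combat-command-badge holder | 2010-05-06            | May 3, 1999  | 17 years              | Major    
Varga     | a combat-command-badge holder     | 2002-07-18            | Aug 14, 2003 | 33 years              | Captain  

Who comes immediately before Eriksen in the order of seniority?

Sorensen

By grade: Halvorsen, Novak, Ruiz, Bianchi, Nakamura, Reyes and Amari (Brigadier); then Sorensen and Eriksen (Major); then Varga (Captain).
Halvorsen, Novak, Ruiz, Bianchi, Nakamura, Reyes and Amari are each a combat-command-badge holder, so the next rule applies.
Among Halvorsen, Novak, Ruiz, Bianchi, Nakamura, Reyes and Amari, by date of commissioning (later first): Halvorsen, Novak, Ruiz and Bianchi (1999-08-01) before Nakamura, Reyes and Amari (1995-07-18).
Among Halvorsen, Novak, Ruiz and Bianchi, by date of rank (earlier first): Halvorsen (Mar 1, 2006) before Novak (May 14, 2011) before Ruiz (Feb 10, 2013) before Bianchi (Apr 16, 2015).
Among Nakamura, Reyes and Amari, by date of rank (earlier first): Nakamura (Oct 13, 2006) before Reyes (Jan 19, 2008) before Amari (Oct 12, 2015).
Sorensen and Eriksen are each not a combat-command-badge holder, so the next rule applies.
Sorensen and Eriksen both have date of commissioning 2010-05-06, so the next rule applies.
Among Sorensen and Eriksen, by date of rank (earlier first): Sorensen (Dec 8, 1998) before Eriksen (May 3, 1999).
Order: Halvorsen, Novak, Ruiz, Bianchi, Nakamura, Reyes, Amari, Sorensen, Eriksen, Varga.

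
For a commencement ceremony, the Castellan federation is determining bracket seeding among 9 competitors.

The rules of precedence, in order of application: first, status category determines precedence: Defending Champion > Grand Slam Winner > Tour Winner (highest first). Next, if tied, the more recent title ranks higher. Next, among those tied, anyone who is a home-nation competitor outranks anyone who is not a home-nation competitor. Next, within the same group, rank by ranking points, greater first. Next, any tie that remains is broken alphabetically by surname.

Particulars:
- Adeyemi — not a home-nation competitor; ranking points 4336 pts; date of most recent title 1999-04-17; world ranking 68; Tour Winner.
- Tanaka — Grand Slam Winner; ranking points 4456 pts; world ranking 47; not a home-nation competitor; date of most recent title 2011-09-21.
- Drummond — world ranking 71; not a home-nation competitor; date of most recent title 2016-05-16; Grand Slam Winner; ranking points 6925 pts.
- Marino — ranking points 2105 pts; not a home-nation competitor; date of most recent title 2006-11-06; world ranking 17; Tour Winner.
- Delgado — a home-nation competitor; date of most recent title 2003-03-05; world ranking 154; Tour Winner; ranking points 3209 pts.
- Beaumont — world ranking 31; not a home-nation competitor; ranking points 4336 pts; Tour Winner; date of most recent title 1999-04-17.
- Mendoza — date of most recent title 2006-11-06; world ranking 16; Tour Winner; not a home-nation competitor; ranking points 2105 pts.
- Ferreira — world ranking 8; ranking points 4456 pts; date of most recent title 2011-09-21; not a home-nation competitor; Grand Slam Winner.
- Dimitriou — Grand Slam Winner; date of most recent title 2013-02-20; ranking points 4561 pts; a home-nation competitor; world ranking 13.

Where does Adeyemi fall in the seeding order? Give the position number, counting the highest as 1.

By status category: Drummond, Dimitriou, Ferreira and Tanaka (Grand Slam Winner); then Marino, Mendoza, Delgado, Adeyemi and Beaumont (Tour Winner).
Among Drummond, Dimitriou, Ferreira and Tanaka, by date of most recent title (later first): Drummond (2016-05-16) before Dimitriou (2013-02-20) before Ferreira and Tanaka (2011-09-21).
Ferreira and Tanaka are each not a home-nation competitor, so the next rule applies.
Ferreira and Tanaka both have ranking points 4456 pts, so the next rule applies.
Among Ferreira and Tanaka, alphabetically by surname: Ferreira before Tanaka.
Among Marino, Mendoza, Delgado, Adeyemi and Beaumont, by date of most recent title (later first): Marino and Mendoza (2006-11-06) before Delgado (2003-03-05) before Adeyemi and Beaumont (1999-04-17).
Marino and Mendoza are each not a home-nation competitor, so the next rule applies.
Marino and Mendoza both have ranking points 2105 pts, so the next rule applies.
Among Marino and Mendoza, alphabetically by surname: Marino before Mendoza.
Adeyemi and Beaumont are each not a home-nation competitor, so the next rule applies.
Adeyemi and Beaumont both have ranking points 4336 pts, so the next rule applies.
Among Adeyemi and Beaumont, alphabetically by surname: Adeyemi before Beaumont.
Order: Drummond, Dimitriou, Ferreira, Tanaka, Marino, Mendoza, Delgado, Adeyemi, Beaumont. So position 8.

8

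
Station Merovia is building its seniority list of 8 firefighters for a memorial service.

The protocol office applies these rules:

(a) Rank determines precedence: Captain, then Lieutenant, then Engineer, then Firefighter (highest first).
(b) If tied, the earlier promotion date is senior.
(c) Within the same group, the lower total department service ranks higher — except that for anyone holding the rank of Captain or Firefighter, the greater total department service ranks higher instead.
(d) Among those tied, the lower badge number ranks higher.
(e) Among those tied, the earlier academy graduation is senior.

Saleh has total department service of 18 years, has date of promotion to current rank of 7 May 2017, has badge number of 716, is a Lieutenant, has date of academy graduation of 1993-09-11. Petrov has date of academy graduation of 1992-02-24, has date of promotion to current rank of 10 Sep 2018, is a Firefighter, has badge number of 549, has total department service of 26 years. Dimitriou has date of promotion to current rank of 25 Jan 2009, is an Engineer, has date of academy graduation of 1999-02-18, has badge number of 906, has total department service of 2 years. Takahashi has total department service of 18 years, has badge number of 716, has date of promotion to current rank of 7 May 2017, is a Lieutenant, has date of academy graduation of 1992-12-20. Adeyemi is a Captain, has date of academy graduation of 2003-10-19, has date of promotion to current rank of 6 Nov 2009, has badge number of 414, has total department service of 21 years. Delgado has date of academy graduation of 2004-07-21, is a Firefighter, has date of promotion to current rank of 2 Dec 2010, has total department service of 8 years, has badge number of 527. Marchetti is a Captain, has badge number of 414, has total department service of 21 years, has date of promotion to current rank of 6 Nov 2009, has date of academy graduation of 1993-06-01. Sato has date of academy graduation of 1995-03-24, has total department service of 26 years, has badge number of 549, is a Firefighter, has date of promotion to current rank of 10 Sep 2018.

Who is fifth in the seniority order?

By rank: Marchetti and Adeyemi (Captain); then Takahashi and Saleh (Lieutenant); then Dimitriou (Engineer); then Delgado, Petrov and Sato (Firefighter).
Marchetti and Adeyemi both have date of promotion to current rank 6 Nov 2009, so the next rule applies.
Marchetti and Adeyemi both have total department service 21 years, so the next rule applies.
Marchetti and Adeyemi both have badge number 414, so the next rule applies.
Among Marchetti and Adeyemi, by date of academy graduation (earlier first): Marchetti (1993-06-01) before Adeyemi (2003-10-19).
Takahashi and Saleh both have date of promotion to current rank 7 May 2017, so the next rule applies.
Takahashi and Saleh both have total department service 18 years, so the next rule applies.
Takahashi and Saleh both have badge number 716, so the next rule applies.
Among Takahashi and Saleh, by date of academy graduation (earlier first): Takahashi (1992-12-20) before Saleh (1993-09-11).
Among Delgado, Petrov and Sato, by date of promotion to current rank (earlier first): Delgado (2 Dec 2010) before Petrov and Sato (10 Sep 2018).
Petrov and Sato both have total department service 26 years, so the next rule applies.
Petrov and Sato both have badge number 549, so the next rule applies.
Among Petrov and Sato, by date of academy graduation (earlier first): Petrov (1992-02-24) before Sato (1995-03-24).
Order: Marchetti, Adeyemi, Takahashi, Saleh, Dimitriou, Delgado, Petrov, Sato.

Dimitriou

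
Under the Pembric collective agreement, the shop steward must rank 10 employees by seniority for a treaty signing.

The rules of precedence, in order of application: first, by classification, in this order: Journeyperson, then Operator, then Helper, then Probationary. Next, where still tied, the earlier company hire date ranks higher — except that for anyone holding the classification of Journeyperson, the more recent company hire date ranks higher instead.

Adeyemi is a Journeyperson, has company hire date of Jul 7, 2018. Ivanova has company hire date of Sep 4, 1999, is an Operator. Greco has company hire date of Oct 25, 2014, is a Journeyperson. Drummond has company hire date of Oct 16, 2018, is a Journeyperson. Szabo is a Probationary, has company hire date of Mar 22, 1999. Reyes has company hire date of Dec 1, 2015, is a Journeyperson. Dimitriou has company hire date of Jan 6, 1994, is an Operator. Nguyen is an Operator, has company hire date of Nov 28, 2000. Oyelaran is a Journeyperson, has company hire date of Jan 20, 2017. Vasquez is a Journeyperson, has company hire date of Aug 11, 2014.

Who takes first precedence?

Drummond

By classification: Drummond, Adeyemi, Oyelaran, Reyes, Greco and Vasquez (Journeyperson); then Dimitriou, Ivanova and Nguyen (Operator); then Szabo (Probationary).
Among Drummond, Adeyemi, Oyelaran, Reyes, Greco and Vasquez, by company hire date (later first) (reversed rule for this group): Drummond (Oct 16, 2018) before Adeyemi (Jul 7, 2018) before Oyelaran (Jan 20, 2017) before Reyes (Dec 1, 2015) before Greco (Oct 25, 2014) before Vasquez (Aug 11, 2014).
Among Dimitriou, Ivanova and Nguyen, by company hire date (earlier first): Dimitriou (Jan 6, 1994) before Ivanova (Sep 4, 1999) before Nguyen (Nov 28, 2000).
Order: Drummond, Adeyemi, Oyelaran, Reyes, Greco, Vasquez, Dimitriou, Ivanova, Nguyen, Szabo.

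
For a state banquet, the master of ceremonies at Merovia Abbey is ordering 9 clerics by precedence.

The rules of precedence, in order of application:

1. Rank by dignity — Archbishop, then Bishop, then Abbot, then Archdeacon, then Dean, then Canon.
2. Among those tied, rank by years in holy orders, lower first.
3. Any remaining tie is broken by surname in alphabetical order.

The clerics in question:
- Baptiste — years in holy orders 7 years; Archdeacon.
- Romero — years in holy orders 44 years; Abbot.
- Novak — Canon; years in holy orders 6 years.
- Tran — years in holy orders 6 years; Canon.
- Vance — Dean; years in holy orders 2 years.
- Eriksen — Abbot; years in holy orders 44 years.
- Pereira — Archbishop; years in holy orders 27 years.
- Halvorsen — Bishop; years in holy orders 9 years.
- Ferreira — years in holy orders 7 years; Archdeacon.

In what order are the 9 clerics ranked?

By dignity: Pereira (Archbishop); then Halvorsen (Bishop); then Eriksen and Romero (Abbot); then Baptiste and Ferreira (Archdeacon); then Vance (Dean); then Novak and Tran (Canon).
Eriksen and Romero both have years in holy orders 44 years, so the next rule applies.
Among Eriksen and Romero, alphabetically by surname: Eriksen before Romero.
Baptiste and Ferreira both have years in holy orders 7 years, so the next rule applies.
Among Baptiste and Ferreira, alphabetically by surname: Baptiste before Ferreira.
Novak and Tran both have years in holy orders 6 years, so the next rule applies.
Among Novak and Tran, alphabetically by surname: Novak before Tran.
Full order: Pereira, Halvorsen, Eriksen, Romero, Baptiste, Ferreira, Vance, Novak, Tran.

Pereira, Halvorsen, Eriksen, Romero, Baptiste, Ferreira, Vance, Novak, Tran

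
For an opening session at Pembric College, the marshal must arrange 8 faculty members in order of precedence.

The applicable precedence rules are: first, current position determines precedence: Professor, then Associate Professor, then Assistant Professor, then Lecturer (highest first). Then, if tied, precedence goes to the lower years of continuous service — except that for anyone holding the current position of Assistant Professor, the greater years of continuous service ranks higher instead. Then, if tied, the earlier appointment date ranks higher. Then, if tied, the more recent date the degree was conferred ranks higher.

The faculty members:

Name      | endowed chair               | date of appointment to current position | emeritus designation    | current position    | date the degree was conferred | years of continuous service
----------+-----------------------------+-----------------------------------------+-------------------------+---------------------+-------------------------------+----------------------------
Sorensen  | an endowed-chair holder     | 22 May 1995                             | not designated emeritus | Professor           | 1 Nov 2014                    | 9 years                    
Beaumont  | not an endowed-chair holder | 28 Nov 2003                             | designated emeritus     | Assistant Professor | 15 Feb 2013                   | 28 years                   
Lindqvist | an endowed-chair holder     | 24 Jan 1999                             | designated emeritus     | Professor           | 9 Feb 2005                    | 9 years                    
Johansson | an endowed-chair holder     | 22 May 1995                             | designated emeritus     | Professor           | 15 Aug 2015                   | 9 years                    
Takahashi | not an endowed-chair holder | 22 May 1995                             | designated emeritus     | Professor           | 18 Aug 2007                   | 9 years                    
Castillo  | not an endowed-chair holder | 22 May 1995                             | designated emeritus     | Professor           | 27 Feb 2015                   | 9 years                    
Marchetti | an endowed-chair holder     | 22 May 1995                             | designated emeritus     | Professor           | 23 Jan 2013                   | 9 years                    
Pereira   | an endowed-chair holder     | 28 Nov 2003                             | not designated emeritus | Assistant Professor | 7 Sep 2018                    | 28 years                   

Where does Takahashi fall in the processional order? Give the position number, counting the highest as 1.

By current position: Johansson, Castillo, Sorensen, Marchetti, Takahashi and Lindqvist (Professor); then Pereira and Beaumont (Assistant Professor).
Johansson, Castillo, Sorensen, Marchetti, Takahashi and Lindqvist all have years of continuous service 9 years, so the next rule applies.
Among Johansson, Castillo, Sorensen, Marchetti, Takahashi and Lindqvist, by date of appointment to current position (earlier first): Johansson, Castillo, Sorensen, Marchetti and Takahashi (22 May 1995) before Lindqvist (24 Jan 1999).
Among Johansson, Castillo, Sorensen, Marchetti and Takahashi, by date the degree was conferred (later first): Johansson (15 Aug 2015) before Castillo (27 Feb 2015) before Sorensen (1 Nov 2014) before Marchetti (23 Jan 2013) before Takahashi (18 Aug 2007).
Pereira and Beaumont both have years of continuous service 28 years, so the next rule applies.
Pereira and Beaumont both have date of appointment to current position 28 Nov 2003, so the next rule applies.
Among Pereira and Beaumont, by date the degree was conferred (later first): Pereira (7 Sep 2018) before Beaumont (15 Feb 2013).
Order: Johansson, Castillo, Sorensen, Marchetti, Takahashi, Lindqvist, Pereira, Beaumont. So position 5.

5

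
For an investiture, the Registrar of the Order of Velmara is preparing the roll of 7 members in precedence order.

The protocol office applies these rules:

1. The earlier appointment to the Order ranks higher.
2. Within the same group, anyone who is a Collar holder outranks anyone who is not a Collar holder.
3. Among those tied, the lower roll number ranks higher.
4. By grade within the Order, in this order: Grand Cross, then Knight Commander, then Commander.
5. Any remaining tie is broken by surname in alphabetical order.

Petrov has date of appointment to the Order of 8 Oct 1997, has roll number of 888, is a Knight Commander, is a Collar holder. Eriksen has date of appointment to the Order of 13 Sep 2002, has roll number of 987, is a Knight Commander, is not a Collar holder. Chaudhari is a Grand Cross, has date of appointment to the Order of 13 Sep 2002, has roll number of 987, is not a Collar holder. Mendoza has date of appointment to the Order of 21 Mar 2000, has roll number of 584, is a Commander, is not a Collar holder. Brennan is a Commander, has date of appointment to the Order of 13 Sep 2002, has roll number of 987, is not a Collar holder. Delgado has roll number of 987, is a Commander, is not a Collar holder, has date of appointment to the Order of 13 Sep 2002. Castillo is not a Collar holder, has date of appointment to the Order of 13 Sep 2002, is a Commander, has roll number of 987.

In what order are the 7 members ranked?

By date of appointment to the Order (earlier first): Petrov (8 Oct 1997); then Mendoza (21 Mar 2000); then Chaudhari, Eriksen, Brennan, Castillo and Delgado (each 13 Sep 2002).
Chaudhari, Eriksen, Brennan, Castillo and Delgado are each not a Collar holder, so the next rule applies.
Chaudhari, Eriksen, Brennan, Castillo and Delgado all have roll number 987, so the next rule applies.
Among Chaudhari, Eriksen, Brennan, Castillo and Delgado, by grade within the Order: Chaudhari (Grand Cross) before Eriksen (Knight Commander) before Brennan, Castillo and Delgado (Commander).
Among Brennan, Castillo and Delgado, alphabetically by surname: Brennan before Castillo before Delgado.
Full order: Petrov, Mendoza, Chaudhari, Eriksen, Brennan, Castillo, Delgado.

Petrov, Mendoza, Chaudhari, Eriksen, Brennan, Castillo, Delgado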